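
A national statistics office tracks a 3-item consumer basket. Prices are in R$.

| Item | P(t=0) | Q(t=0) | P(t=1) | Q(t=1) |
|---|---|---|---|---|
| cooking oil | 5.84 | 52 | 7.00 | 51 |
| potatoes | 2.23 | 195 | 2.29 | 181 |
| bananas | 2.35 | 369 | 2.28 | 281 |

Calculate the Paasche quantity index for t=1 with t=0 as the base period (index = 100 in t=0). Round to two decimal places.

85.49

Paasche quantity index uses current-period prices as weights.
ΣP(t=1)·Q(t=1) = 7.00×51 + 2.29×181 + 2.28×281 = 357 + 414.49 + 640.68 = 1412.17
ΣP(t=1)·Q(t=0) = 7.00×52 + 2.29×195 + 2.28×369 = 364 + 446.55 + 841.32 = 1651.87
Index = 1412.17 / 1651.87 × 100 = 85.4892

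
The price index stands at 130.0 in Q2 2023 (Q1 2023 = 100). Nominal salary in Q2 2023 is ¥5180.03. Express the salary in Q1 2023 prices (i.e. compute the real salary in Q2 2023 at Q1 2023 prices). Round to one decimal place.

Real = Nominal ÷ (Index/100) = 5180.03 ÷ (130.0/100)
     = 5180.03 ÷ 1.300 = 3984.6385

3984.6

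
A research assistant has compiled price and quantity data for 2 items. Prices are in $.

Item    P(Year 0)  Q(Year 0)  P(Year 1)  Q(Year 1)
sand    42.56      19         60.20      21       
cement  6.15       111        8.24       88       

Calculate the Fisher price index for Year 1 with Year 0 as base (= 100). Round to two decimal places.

138.33

Laspeyres component (base-period weights):
ΣP(Year 1)Q(Year 0) = 60.20×19 + 8.24×111 = 1143.8 + 914.64 = 2058.44
ΣP(Year 0)Q(Year 0) = 42.56×19 + 6.15×111 = 808.64 + 682.65 = 1491.29
L = 2058.44 / 1491.29 × 100 = 138.0308
Paasche component (current-period weights):
ΣP(Year 1)Q(Year 1) = 60.20×21 + 8.24×88 = 1264.2 + 725.12 = 1989.32
ΣP(Year 0)Q(Year 1) = 42.56×21 + 6.15×88 = 893.76 + 541.2 = 1434.96
P = 1989.32 / 1434.96 × 100 = 138.6324
Fisher = √(L × P) = √(138.0308 × 138.6324) = 138.3313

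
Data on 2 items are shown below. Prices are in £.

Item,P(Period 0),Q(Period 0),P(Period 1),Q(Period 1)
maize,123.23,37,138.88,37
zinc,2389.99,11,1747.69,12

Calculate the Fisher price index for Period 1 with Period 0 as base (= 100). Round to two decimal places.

78.76

Laspeyres component (base-period weights):
ΣP(Period 1)Q(Period 0) = 138.88×37 + 1747.69×11 = 5138.56 + 19224.59 = 24363.15
ΣP(Period 0)Q(Period 0) = 123.23×37 + 2389.99×11 = 4559.51 + 26289.89 = 30849.4
L = 24363.15 / 30849.4 × 100 = 78.9745
Paasche component (current-period weights):
ΣP(Period 1)Q(Period 1) = 138.88×37 + 1747.69×12 = 5138.56 + 20972.28 = 26110.84
ΣP(Period 0)Q(Period 1) = 123.23×37 + 2389.99×12 = 4559.51 + 28679.88 = 33239.39
P = 26110.84 / 33239.39 × 100 = 78.5539
Fisher = √(L × P) = √(78.9745 × 78.5539) = 78.7639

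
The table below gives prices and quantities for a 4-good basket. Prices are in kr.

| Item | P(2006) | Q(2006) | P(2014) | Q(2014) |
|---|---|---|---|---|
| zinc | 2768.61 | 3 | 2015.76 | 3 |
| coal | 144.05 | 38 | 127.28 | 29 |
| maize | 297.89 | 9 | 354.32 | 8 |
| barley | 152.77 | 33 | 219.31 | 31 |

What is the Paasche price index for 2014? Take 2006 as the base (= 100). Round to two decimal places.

98.82

Paasche price index uses current-period quantities as weights.
ΣP(2014)·Q(2014) = 2015.76×3 + 127.28×29 + 354.32×8 + 219.31×31 = 6047.28 + 3691.12 + 2834.56 + 6798.61 = 19371.57
ΣP(2006)·Q(2014) = 2768.61×3 + 144.05×29 + 297.89×8 + 152.77×31 = 8305.83 + 4177.45 + 2383.12 + 4735.87 = 19602.27
Index = 19371.57 / 19602.27 × 100 = 98.8231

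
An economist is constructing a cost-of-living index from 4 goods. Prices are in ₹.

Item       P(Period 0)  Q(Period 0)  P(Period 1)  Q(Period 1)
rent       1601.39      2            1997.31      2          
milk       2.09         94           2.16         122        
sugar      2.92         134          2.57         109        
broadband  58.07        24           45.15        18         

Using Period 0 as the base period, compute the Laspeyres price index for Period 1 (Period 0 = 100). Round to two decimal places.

Laspeyres price index uses base-period quantities as weights.
ΣP(Period 1)·Q(Period 0) = 1997.31×2 + 2.16×94 + 2.57×134 + 45.15×24 = 3994.62 + 203.04 + 344.38 + 1083.6 = 5625.64
ΣP(Period 0)·Q(Period 0) = 1601.39×2 + 2.09×94 + 2.92×134 + 58.07×24 = 3202.78 + 196.46 + 391.28 + 1393.68 = 5184.2
Index = 5625.64 / 5184.2 × 100 = 108.5151

108.52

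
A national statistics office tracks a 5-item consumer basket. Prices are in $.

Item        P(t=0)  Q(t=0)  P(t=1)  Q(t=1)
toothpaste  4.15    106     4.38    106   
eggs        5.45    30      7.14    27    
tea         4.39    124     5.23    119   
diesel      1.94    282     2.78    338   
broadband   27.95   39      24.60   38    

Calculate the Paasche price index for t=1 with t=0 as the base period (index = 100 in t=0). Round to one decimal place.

Paasche price index uses current-period quantities as weights.
ΣP(t=1)·Q(t=1) = 4.38×106 + 7.14×27 + 5.23×119 + 2.78×338 + 24.60×38 = 464.28 + 192.78 + 622.37 + 939.64 + 934.8 = 3153.87
ΣP(t=0)·Q(t=1) = 4.15×106 + 5.45×27 + 4.39×119 + 1.94×338 + 27.95×38 = 439.9 + 147.15 + 522.41 + 655.72 + 1062.1 = 2827.28
Index = 3153.87 / 2827.28 × 100 = 111.5514

111.6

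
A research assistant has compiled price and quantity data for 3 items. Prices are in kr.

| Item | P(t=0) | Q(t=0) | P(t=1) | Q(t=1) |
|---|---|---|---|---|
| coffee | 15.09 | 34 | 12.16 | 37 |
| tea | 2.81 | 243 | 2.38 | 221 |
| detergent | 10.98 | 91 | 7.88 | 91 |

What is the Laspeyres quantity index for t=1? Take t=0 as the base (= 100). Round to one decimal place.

99.2

Laspeyres quantity index uses base-period prices as weights.
ΣP(t=0)·Q(t=1) = 15.09×37 + 2.81×221 + 10.98×91 = 558.33 + 621.01 + 999.18 = 2178.52
ΣP(t=0)·Q(t=0) = 15.09×34 + 2.81×243 + 10.98×91 = 513.06 + 682.83 + 999.18 = 2195.07
Index = 2178.52 / 2195.07 × 100 = 99.2460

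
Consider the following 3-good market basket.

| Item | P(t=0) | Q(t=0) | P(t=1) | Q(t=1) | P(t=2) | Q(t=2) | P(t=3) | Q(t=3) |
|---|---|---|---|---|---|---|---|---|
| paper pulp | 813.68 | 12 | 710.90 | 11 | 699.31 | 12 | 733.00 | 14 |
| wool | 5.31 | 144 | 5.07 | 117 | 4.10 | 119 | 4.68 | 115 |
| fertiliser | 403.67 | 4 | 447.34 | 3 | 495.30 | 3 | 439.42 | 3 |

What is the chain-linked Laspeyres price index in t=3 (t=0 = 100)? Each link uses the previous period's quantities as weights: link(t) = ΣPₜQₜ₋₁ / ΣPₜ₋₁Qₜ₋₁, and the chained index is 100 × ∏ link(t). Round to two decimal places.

Link t=0→t=1:
ΣP(t=1)Q(t=0) = 710.90×12 + 5.07×144 + 447.34×4 = 8530.8 + 730.08 + 1789.36 = 11050.24
ΣP(t=0)Q(t=0) = 813.68×12 + 5.31×144 + 403.67×4 = 9764.16 + 764.64 + 1614.68 = 12143.48
link = 11050.24/12143.48 = 0.909973
Link t=1→t=2:
ΣP(t=2)Q(t=1) = 699.31×11 + 4.10×117 + 495.30×3 = 7692.41 + 479.7 + 1485.9 = 9658.01
ΣP(t=1)Q(t=1) = 710.90×11 + 5.07×117 + 447.34×3 = 7819.9 + 593.19 + 1342.02 = 9755.11
link = 9658.01/9755.11 = 0.990046
Link t=2→t=3:
ΣP(t=3)Q(t=2) = 733.00×12 + 4.68×119 + 439.42×3 = 8796 + 556.92 + 1318.26 = 10671.18
ΣP(t=2)Q(t=2) = 699.31×12 + 4.10×119 + 495.30×3 = 8391.72 + 487.9 + 1485.9 = 10365.52
link = 10671.18/10365.52 = 1.029488
Chained index = 100 × 0.909973 × 0.990046 × 1.029488 = 92.7482

92.75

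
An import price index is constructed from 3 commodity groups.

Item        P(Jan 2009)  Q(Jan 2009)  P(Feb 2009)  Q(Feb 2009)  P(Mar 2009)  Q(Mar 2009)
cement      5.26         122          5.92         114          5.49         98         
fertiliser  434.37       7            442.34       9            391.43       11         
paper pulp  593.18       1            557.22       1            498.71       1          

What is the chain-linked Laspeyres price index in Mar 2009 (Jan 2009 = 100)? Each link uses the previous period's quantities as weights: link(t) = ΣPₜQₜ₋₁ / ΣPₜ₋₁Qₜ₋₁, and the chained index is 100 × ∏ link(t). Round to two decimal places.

91.24

Link Jan 2009→Feb 2009:
ΣP(Feb 2009)Q(Jan 2009) = 5.92×122 + 442.34×7 + 557.22×1 = 722.24 + 3096.38 + 557.22 = 4375.84
ΣP(Jan 2009)Q(Jan 2009) = 5.26×122 + 434.37×7 + 593.18×1 = 641.72 + 3040.59 + 593.18 = 4275.49
link = 4375.84/4275.49 = 1.023471
Link Feb 2009→Mar 2009:
ΣP(Mar 2009)Q(Feb 2009) = 5.49×114 + 391.43×9 + 498.71×1 = 625.86 + 3522.87 + 498.71 = 4647.44
ΣP(Feb 2009)Q(Feb 2009) = 5.92×114 + 442.34×9 + 557.22×1 = 674.88 + 3981.06 + 557.22 = 5213.16
link = 4647.44/5213.16 = 0.891482
Chained index = 100 × 1.023471 × 0.891482 = 91.2406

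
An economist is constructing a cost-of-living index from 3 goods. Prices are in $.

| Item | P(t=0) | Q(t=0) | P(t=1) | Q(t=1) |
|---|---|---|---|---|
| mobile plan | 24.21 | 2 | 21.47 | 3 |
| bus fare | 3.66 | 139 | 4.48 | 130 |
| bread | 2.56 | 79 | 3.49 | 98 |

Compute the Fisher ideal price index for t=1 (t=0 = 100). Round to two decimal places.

123.84

Laspeyres component (base-period weights):
ΣP(t=1)Q(t=0) = 21.47×2 + 4.48×139 + 3.49×79 = 42.94 + 622.72 + 275.71 = 941.37
ΣP(t=0)Q(t=0) = 24.21×2 + 3.66×139 + 2.56×79 = 48.42 + 508.74 + 202.24 = 759.4
L = 941.37 / 759.4 × 100 = 123.9623
Paasche component (current-period weights):
ΣP(t=1)Q(t=1) = 21.47×3 + 4.48×130 + 3.49×98 = 64.41 + 582.4 + 342.02 = 988.83
ΣP(t=0)Q(t=1) = 24.21×3 + 3.66×130 + 2.56×98 = 72.63 + 475.8 + 250.88 = 799.31
P = 988.83 / 799.31 × 100 = 123.7105
Fisher = √(L × P) = √(123.9623 × 123.7105) = 123.8363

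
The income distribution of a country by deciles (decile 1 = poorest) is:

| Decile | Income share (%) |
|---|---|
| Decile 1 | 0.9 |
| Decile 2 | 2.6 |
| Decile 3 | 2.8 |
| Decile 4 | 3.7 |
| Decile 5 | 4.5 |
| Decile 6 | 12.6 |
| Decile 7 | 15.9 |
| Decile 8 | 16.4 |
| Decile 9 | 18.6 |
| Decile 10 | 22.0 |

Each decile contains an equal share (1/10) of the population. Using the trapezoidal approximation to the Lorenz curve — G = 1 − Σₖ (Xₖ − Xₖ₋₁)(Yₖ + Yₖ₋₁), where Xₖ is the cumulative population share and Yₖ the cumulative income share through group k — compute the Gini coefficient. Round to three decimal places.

Cumulative income shares Yₖ: 0.0090, 0.0350, 0.0630, 0.1000, 0.1450, 0.2710, 0.4300, 0.5940, 0.7800, 1.0000
Σ (Xₖ−Xₖ₋₁)(Yₖ+Yₖ₋₁) = (1/10)(0.0090+0.0000) + (1/10)(0.0350+0.0090) + (1/10)(0.0630+0.0350) + (1/10)(0.1000+0.0630) + (1/10)(0.1450+0.1000) + (1/10)(0.2710+0.1450) + (1/10)(0.4300+0.2710) + (1/10)(0.5940+0.4300) + (1/10)(0.7800+0.5940) + (1/10)(1.0000+0.7800)
  = 0.0009 + 0.0044 + 0.0098 + 0.0163 + 0.0245 + 0.0416 + 0.0701 + 0.1024 + 0.1374 + 0.1780 = 0.5854
G = 1 − 0.5854 = 0.4146

0.415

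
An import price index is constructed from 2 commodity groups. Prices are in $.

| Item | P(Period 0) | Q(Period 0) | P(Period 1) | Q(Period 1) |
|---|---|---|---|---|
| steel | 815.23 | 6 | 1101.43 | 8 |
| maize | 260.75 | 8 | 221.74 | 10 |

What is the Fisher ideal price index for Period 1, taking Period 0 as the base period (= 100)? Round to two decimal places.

Laspeyres component (base-period weights):
ΣP(Period 1)Q(Period 0) = 1101.43×6 + 221.74×8 = 6608.58 + 1773.92 = 8382.5
ΣP(Period 0)Q(Period 0) = 815.23×6 + 260.75×8 = 4891.38 + 2086 = 6977.38
L = 8382.5 / 6977.38 × 100 = 120.1382
Paasche component (current-period weights):
ΣP(Period 1)Q(Period 1) = 1101.43×8 + 221.74×10 = 8811.44 + 2217.4 = 11028.84
ΣP(Period 0)Q(Period 1) = 815.23×8 + 260.75×10 = 6521.84 + 2607.5 = 9129.34
P = 11028.84 / 9129.34 × 100 = 120.8065
Fisher = √(L × P) = √(120.1382 × 120.8065) = 120.4719

120.47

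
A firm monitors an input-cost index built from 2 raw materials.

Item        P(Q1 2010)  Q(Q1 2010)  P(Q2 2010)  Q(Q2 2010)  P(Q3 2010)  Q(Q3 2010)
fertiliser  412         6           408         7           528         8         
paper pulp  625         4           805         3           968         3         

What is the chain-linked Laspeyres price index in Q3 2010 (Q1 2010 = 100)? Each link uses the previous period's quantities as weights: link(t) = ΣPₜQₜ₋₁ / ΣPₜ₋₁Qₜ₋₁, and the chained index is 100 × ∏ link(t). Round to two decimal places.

142.74

Link Q1 2010→Q2 2010:
ΣP(Q2 2010)Q(Q1 2010) = 408×6 + 805×4 = 2448 + 3220 = 5668
ΣP(Q1 2010)Q(Q1 2010) = 412×6 + 625×4 = 2472 + 2500 = 4972
link = 5668/4972 = 1.139984
Link Q2 2010→Q3 2010:
ΣP(Q3 2010)Q(Q2 2010) = 528×7 + 968×3 = 3696 + 2904 = 6600
ΣP(Q2 2010)Q(Q2 2010) = 408×7 + 805×3 = 2856 + 2415 = 5271
link = 6600/5271 = 1.252134
Chained index = 100 × 1.139984 × 1.252134 = 142.7413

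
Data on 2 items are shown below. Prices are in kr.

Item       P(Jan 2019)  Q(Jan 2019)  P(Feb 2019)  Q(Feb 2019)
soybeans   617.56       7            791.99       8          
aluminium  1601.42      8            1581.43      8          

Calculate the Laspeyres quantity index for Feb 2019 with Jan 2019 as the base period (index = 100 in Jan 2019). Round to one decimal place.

103.6

Laspeyres quantity index uses base-period prices as weights.
ΣP(Jan 2019)·Q(Feb 2019) = 617.56×8 + 1601.42×8 = 4940.48 + 12811.36 = 17751.84
ΣP(Jan 2019)·Q(Jan 2019) = 617.56×7 + 1601.42×8 = 4322.92 + 12811.36 = 17134.28
Index = 17751.84 / 17134.28 × 100 = 103.6042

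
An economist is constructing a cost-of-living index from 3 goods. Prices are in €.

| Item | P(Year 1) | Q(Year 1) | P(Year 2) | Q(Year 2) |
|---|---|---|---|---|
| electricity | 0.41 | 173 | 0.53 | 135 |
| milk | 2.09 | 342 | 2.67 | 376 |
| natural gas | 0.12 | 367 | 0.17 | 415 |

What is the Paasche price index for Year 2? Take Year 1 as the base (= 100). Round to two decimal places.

Paasche price index uses current-period quantities as weights.
ΣP(Year 2)·Q(Year 2) = 0.53×135 + 2.67×376 + 0.17×415 = 71.55 + 1003.92 + 70.55 = 1146.02
ΣP(Year 1)·Q(Year 2) = 0.41×135 + 2.09×376 + 0.12×415 = 55.35 + 785.84 + 49.8 = 890.99
Index = 1146.02 / 890.99 × 100 = 128.6232

128.62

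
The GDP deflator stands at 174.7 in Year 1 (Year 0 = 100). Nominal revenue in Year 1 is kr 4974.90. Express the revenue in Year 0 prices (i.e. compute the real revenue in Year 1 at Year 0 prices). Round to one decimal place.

Real = Nominal ÷ (Index/100) = 4974.90 ÷ (174.7/100)
     = 4974.90 ÷ 1.747 = 2847.6817

2847.7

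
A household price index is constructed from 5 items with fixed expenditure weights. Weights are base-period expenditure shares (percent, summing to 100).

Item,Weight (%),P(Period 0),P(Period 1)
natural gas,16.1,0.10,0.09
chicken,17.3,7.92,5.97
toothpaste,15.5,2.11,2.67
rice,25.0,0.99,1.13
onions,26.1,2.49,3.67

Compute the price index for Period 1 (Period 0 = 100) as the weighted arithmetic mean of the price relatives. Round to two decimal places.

114.15

natural gas: 16.1 × (0.09/0.10) = 16.1 × 0.900000 = 14.4900
chicken: 17.3 × (5.97/7.92) = 17.3 × 0.753788 = 13.0405
toothpaste: 15.5 × (2.67/2.11) = 15.5 × 1.265403 = 19.6137
rice: 25.0 × (1.13/0.99) = 25.0 × 1.141414 = 28.5354
onions: 26.1 × (3.67/2.49) = 26.1 × 1.473896 = 38.4687
Index = Σ wᵢ·(p₁ᵢ/p₀ᵢ) = 14.4900 + 13.0405 + 19.6137 + 28.5354 + 38.4687 = 114.1483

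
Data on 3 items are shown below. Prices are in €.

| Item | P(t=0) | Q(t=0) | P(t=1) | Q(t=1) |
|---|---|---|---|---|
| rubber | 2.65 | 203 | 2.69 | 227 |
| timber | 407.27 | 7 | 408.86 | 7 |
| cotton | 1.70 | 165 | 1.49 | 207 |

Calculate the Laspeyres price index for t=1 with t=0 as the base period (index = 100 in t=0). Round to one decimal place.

99.6

Laspeyres price index uses base-period quantities as weights.
ΣP(t=1)·Q(t=0) = 2.69×203 + 408.86×7 + 1.49×165 = 546.07 + 2862.02 + 245.85 = 3653.94
ΣP(t=0)·Q(t=0) = 2.65×203 + 407.27×7 + 1.70×165 = 537.95 + 2850.89 + 280.5 = 3669.34
Index = 3653.94 / 3669.34 × 100 = 99.5803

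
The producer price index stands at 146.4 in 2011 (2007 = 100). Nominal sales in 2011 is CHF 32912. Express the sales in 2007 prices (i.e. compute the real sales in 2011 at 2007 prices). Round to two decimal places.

22480.87

Real = Nominal ÷ (Index/100) = 32912 ÷ (146.4/100)
     = 32912 ÷ 1.464 = 22480.8743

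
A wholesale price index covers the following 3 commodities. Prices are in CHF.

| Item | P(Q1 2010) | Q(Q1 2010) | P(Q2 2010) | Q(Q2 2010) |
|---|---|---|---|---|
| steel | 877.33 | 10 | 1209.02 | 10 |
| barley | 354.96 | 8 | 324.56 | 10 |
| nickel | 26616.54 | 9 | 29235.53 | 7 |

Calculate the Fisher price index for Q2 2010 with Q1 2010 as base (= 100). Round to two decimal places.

110.68

Laspeyres component (base-period weights):
ΣP(Q2 2010)Q(Q1 2010) = 1209.02×10 + 324.56×8 + 29235.53×9 = 12090.2 + 2596.48 + 263119.77 = 277806.45
ΣP(Q1 2010)Q(Q1 2010) = 877.33×10 + 354.96×8 + 26616.54×9 = 8773.3 + 2839.68 + 239548.86 = 251161.84
L = 277806.45 / 251161.84 × 100 = 110.6085
Paasche component (current-period weights):
ΣP(Q2 2010)Q(Q2 2010) = 1209.02×10 + 324.56×10 + 29235.53×7 = 12090.2 + 3245.6 + 204648.71 = 219984.51
ΣP(Q1 2010)Q(Q2 2010) = 877.33×10 + 354.96×10 + 26616.54×7 = 8773.3 + 3549.6 + 186315.78 = 198638.68
P = 219984.51 / 198638.68 × 100 = 110.7461
Fisher = √(L × P) = √(110.6085 × 110.7461) = 110.6773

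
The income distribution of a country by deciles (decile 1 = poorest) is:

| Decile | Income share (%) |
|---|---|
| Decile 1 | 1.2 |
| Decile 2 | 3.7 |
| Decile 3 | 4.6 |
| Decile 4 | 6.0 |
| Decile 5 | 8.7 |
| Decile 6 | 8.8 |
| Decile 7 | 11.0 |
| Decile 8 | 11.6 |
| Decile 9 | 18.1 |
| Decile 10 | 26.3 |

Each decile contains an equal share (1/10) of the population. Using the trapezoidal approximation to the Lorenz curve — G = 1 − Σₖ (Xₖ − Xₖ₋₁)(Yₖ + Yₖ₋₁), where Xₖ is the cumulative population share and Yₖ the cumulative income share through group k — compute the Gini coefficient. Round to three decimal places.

Cumulative income shares Yₖ: 0.0120, 0.0490, 0.0950, 0.1550, 0.2420, 0.3300, 0.4400, 0.5560, 0.7370, 1.0000
Σ (Xₖ−Xₖ₋₁)(Yₖ+Yₖ₋₁) = (1/10)(0.0120+0.0000) + (1/10)(0.0490+0.0120) + (1/10)(0.0950+0.0490) + (1/10)(0.1550+0.0950) + (1/10)(0.2420+0.1550) + (1/10)(0.3300+0.2420) + (1/10)(0.4400+0.3300) + (1/10)(0.5560+0.4400) + (1/10)(0.7370+0.5560) + (1/10)(1.0000+0.7370)
  = 0.0012 + 0.0061 + 0.0144 + 0.0250 + 0.0397 + 0.0572 + 0.0770 + 0.0996 + 0.1293 + 0.1737 = 0.6232
G = 1 − 0.6232 = 0.3768

0.377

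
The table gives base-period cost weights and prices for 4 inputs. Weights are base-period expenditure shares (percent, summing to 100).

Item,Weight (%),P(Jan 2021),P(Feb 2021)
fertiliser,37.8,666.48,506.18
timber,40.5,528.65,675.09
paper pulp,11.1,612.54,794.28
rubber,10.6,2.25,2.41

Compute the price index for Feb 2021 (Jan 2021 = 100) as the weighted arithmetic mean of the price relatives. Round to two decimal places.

106.17

fertiliser: 37.8 × (506.18/666.48) = 37.8 × 0.759483 = 28.7084
timber: 40.5 × (675.09/528.65) = 40.5 × 1.277007 = 51.7188
paper pulp: 11.1 × (794.28/612.54) = 11.1 × 1.296699 = 14.3934
rubber: 10.6 × (2.41/2.25) = 10.6 × 1.071111 = 11.3538
Index = Σ wᵢ·(p₁ᵢ/p₀ᵢ) = 28.7084 + 51.7188 + 14.3934 + 11.3538 = 106.1744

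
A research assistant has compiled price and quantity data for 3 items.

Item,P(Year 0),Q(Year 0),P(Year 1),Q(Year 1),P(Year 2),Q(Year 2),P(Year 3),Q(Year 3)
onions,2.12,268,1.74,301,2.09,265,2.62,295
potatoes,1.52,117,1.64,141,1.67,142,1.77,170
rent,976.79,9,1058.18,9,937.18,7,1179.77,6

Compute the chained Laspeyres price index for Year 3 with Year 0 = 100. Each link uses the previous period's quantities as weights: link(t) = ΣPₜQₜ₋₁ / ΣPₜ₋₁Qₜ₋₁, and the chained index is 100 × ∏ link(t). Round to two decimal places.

Link Year 0→Year 1:
ΣP(Year 1)Q(Year 0) = 1.74×268 + 1.64×117 + 1058.18×9 = 466.32 + 191.88 + 9523.62 = 10181.82
ΣP(Year 0)Q(Year 0) = 2.12×268 + 1.52×117 + 976.79×9 = 568.16 + 177.84 + 8791.11 = 9537.11
link = 10181.82/9537.11 = 1.067600
Link Year 1→Year 2:
ΣP(Year 2)Q(Year 1) = 2.09×301 + 1.67×141 + 937.18×9 = 629.09 + 235.47 + 8434.62 = 9299.18
ΣP(Year 1)Q(Year 1) = 1.74×301 + 1.64×141 + 1058.18×9 = 523.74 + 231.24 + 9523.62 = 10278.6
link = 9299.18/10278.6 = 0.904713
Link Year 2→Year 3:
ΣP(Year 3)Q(Year 2) = 2.62×265 + 1.77×142 + 1179.77×7 = 694.3 + 251.34 + 8258.39 = 9204.03
ΣP(Year 2)Q(Year 2) = 2.09×265 + 1.67×142 + 937.18×7 = 553.85 + 237.14 + 6560.26 = 7351.25
link = 9204.03/7351.25 = 1.252036
Chained index = 100 × 1.067600 × 0.904713 × 1.252036 = 120.9306

120.93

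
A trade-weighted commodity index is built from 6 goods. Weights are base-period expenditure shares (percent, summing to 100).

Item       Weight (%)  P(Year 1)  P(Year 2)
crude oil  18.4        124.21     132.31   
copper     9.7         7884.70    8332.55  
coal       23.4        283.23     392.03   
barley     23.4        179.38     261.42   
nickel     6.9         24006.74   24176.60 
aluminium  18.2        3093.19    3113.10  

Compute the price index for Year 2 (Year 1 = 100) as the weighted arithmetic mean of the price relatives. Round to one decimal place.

121.6

crude oil: 18.4 × (132.31/124.21) = 18.4 × 1.065212 = 19.5999
copper: 9.7 × (8332.55/7884.70) = 9.7 × 1.056800 = 10.2510
coal: 23.4 × (392.03/283.23) = 23.4 × 1.384140 = 32.3889
barley: 23.4 × (261.42/179.38) = 23.4 × 1.457353 = 34.1021
nickel: 6.9 × (24176.60/24006.74) = 6.9 × 1.007076 = 6.9488
aluminium: 18.2 × (3113.10/3093.19) = 18.2 × 1.006437 = 18.3171
Index = Σ wᵢ·(p₁ᵢ/p₀ᵢ) = 19.5999 + 10.2510 + 32.3889 + 34.1021 + 6.9488 + 18.3171 = 121.6078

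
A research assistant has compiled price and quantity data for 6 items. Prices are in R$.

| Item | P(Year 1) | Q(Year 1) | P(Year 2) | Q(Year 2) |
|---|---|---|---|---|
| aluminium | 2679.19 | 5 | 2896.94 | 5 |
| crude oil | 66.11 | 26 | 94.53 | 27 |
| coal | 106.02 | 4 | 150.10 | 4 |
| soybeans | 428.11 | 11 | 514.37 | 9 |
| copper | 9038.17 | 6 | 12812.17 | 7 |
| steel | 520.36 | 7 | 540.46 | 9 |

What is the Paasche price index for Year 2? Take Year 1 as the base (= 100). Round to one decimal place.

133.6

Paasche price index uses current-period quantities as weights.
ΣP(Year 2)·Q(Year 2) = 2896.94×5 + 94.53×27 + 150.10×4 + 514.37×9 + 12812.17×7 + 540.46×9 = 14484.7 + 2552.31 + 600.4 + 4629.33 + 89685.19 + 4864.14 = 116816.07
ΣP(Year 1)·Q(Year 2) = 2679.19×5 + 66.11×27 + 106.02×4 + 428.11×9 + 9038.17×7 + 520.36×9 = 13395.95 + 1784.97 + 424.08 + 3852.99 + 63267.19 + 4683.24 = 87408.42
Index = 116816.07 / 87408.42 × 100 = 133.6440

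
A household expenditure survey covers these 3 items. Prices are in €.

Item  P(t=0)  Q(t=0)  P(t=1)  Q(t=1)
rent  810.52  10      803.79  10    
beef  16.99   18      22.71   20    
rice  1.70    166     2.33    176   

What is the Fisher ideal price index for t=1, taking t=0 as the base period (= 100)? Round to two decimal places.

Laspeyres component (base-period weights):
ΣP(t=1)Q(t=0) = 803.79×10 + 22.71×18 + 2.33×166 = 8037.9 + 408.78 + 386.78 = 8833.46
ΣP(t=0)Q(t=0) = 810.52×10 + 16.99×18 + 1.70×166 = 8105.2 + 305.82 + 282.2 = 8693.22
L = 8833.46 / 8693.22 × 100 = 101.6132
Paasche component (current-period weights):
ΣP(t=1)Q(t=1) = 803.79×10 + 22.71×20 + 2.33×176 = 8037.9 + 454.2 + 410.08 = 8902.18
ΣP(t=0)Q(t=1) = 810.52×10 + 16.99×20 + 1.70×176 = 8105.2 + 339.8 + 299.2 = 8744.2
P = 8902.18 / 8744.2 × 100 = 101.8067
Fisher = √(L × P) = √(101.6132 × 101.8067) = 101.7099

101.71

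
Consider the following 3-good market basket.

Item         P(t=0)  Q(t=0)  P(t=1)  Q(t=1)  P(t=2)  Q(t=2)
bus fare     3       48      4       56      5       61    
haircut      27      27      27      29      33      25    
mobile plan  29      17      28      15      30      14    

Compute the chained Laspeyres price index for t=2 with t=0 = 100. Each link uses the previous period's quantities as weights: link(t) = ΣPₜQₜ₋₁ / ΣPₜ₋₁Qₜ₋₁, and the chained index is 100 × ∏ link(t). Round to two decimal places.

Link t=0→t=1:
ΣP(t=1)Q(t=0) = 4×48 + 27×27 + 28×17 = 192 + 729 + 476 = 1397
ΣP(t=0)Q(t=0) = 3×48 + 27×27 + 29×17 = 144 + 729 + 493 = 1366
link = 1397/1366 = 1.022694
Link t=1→t=2:
ΣP(t=2)Q(t=1) = 5×56 + 33×29 + 30×15 = 280 + 957 + 450 = 1687
ΣP(t=1)Q(t=1) = 4×56 + 27×29 + 28×15 = 224 + 783 + 420 = 1427
link = 1687/1427 = 1.182200
Chained index = 100 × 1.022694 × 1.182200 = 120.9029

120.90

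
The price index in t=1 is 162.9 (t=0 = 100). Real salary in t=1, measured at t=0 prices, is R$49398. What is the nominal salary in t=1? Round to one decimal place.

Nominal = Real × (Index/100) = 49398 × (162.9/100)
        = 49398 × 1.629 = 80469.3420

80469.3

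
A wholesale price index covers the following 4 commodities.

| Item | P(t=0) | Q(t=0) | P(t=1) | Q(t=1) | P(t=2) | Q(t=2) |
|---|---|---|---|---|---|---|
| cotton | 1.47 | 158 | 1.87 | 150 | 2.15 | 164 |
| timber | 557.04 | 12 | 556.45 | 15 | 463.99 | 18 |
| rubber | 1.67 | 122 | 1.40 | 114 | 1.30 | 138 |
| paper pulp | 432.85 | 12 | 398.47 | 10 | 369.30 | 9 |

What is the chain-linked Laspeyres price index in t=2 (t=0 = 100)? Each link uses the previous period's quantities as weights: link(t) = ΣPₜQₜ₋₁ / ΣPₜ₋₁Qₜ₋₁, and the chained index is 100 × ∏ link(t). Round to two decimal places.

84.34

Link t=0→t=1:
ΣP(t=1)Q(t=0) = 1.87×158 + 556.45×12 + 1.40×122 + 398.47×12 = 295.46 + 6677.4 + 170.8 + 4781.64 = 11925.3
ΣP(t=0)Q(t=0) = 1.47×158 + 557.04×12 + 1.67×122 + 432.85×12 = 232.26 + 6684.48 + 203.74 + 5194.2 = 12314.68
link = 11925.3/12314.68 = 0.968381
Link t=1→t=2:
ΣP(t=2)Q(t=1) = 2.15×150 + 463.99×15 + 1.30×114 + 369.30×10 = 322.5 + 6959.85 + 148.2 + 3693 = 11123.55
ΣP(t=1)Q(t=1) = 1.87×150 + 556.45×15 + 1.40×114 + 398.47×10 = 280.5 + 8346.75 + 159.6 + 3984.7 = 12771.55
link = 11123.55/12771.55 = 0.870963
Chained index = 100 × 0.968381 × 0.870963 = 84.3424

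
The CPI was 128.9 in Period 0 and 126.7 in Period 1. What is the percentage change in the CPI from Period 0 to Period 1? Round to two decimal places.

Change = (126.7 − 128.9) / 128.9 × 100
       = -2.2 / 128.9 × 100 = -1.7067%

-1.71%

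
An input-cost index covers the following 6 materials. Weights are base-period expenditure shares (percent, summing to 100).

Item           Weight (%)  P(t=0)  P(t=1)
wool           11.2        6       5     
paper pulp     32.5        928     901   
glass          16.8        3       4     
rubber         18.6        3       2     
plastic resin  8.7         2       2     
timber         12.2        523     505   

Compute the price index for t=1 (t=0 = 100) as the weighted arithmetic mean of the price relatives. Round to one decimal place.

96.2

wool: 11.2 × (5/6) = 11.2 × 0.833333 = 9.3333
paper pulp: 32.5 × (901/928) = 32.5 × 0.970905 = 31.5544
glass: 16.8 × (4/3) = 16.8 × 1.333333 = 22.4000
rubber: 18.6 × (2/3) = 18.6 × 0.666667 = 12.4000
plastic resin: 8.7 × (2/2) = 8.7 × 1.000000 = 8.7000
timber: 12.2 × (505/523) = 12.2 × 0.965583 = 11.7801
Index = Σ wᵢ·(p₁ᵢ/p₀ᵢ) = 9.3333 + 31.5544 + 22.4000 + 12.4000 + 8.7000 + 11.7801 = 96.1679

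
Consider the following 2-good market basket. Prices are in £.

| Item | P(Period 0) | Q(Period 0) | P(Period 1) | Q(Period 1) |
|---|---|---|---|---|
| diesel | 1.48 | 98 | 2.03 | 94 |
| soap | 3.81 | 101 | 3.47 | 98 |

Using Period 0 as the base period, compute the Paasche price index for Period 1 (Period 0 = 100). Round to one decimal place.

Paasche price index uses current-period quantities as weights.
ΣP(Period 1)·Q(Period 1) = 2.03×94 + 3.47×98 = 190.82 + 340.06 = 530.88
ΣP(Period 0)·Q(Period 1) = 1.48×94 + 3.81×98 = 139.12 + 373.38 = 512.5
Index = 530.88 / 512.5 × 100 = 103.5863

103.6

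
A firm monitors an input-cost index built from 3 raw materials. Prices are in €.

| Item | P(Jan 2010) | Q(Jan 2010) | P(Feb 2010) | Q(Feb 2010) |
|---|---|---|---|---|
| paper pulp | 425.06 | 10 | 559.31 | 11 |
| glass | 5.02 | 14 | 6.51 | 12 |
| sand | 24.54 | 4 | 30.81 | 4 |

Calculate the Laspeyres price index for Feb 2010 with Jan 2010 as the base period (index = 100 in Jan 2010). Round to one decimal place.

Laspeyres price index uses base-period quantities as weights.
ΣP(Feb 2010)·Q(Jan 2010) = 559.31×10 + 6.51×14 + 30.81×4 = 5593.1 + 91.14 + 123.24 = 5807.48
ΣP(Jan 2010)·Q(Jan 2010) = 425.06×10 + 5.02×14 + 24.54×4 = 4250.6 + 70.28 + 98.16 = 4419.04
Index = 5807.48 / 4419.04 × 100 = 131.4195

131.4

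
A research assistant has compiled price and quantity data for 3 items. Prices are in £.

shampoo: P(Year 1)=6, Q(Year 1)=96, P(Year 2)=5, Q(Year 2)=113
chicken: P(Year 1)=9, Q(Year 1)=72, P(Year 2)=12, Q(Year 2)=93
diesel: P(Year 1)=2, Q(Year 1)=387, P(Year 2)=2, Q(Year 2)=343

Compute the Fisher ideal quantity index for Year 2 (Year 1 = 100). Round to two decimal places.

Laspeyres component (base-period weights):
ΣP(Year 1)Q(Year 2) = 6×113 + 9×93 + 2×343 = 678 + 837 + 686 = 2201
ΣP(Year 1)Q(Year 1) = 6×96 + 9×72 + 2×387 = 576 + 648 + 774 = 1998
L = 2201 / 1998 × 100 = 110.1602
Paasche component (current-period weights):
ΣP(Year 2)Q(Year 2) = 5×113 + 12×93 + 2×343 = 565 + 1116 + 686 = 2367
ΣP(Year 2)Q(Year 1) = 5×96 + 12×72 + 2×387 = 480 + 864 + 774 = 2118
P = 2367 / 2118 × 100 = 111.7564
Fisher = √(L × P) = √(110.1602 × 111.7564) = 110.9554

110.96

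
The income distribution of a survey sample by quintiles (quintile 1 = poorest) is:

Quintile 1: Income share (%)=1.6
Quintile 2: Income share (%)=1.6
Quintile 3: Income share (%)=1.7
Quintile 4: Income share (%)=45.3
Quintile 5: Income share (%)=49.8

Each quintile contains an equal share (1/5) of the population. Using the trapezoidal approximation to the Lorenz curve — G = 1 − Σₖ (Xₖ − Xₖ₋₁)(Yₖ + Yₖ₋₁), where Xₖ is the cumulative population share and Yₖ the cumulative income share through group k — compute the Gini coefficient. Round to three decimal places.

0.560

Cumulative income shares Yₖ: 0.0160, 0.0320, 0.0490, 0.5020, 1.0000
Σ (Xₖ−Xₖ₋₁)(Yₖ+Yₖ₋₁) = (1/5)(0.0160+0.0000) + (1/5)(0.0320+0.0160) + (1/5)(0.0490+0.0320) + (1/5)(0.5020+0.0490) + (1/5)(1.0000+0.5020)
  = 0.0032 + 0.0096 + 0.0162 + 0.1102 + 0.3004 = 0.4396
G = 1 − 0.4396 = 0.5604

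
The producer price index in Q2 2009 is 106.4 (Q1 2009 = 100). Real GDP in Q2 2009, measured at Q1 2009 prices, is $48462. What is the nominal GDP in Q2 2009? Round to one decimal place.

Nominal = Real × (Index/100) = 48462 × (106.4/100)
        = 48462 × 1.064 = 51563.5680

51563.6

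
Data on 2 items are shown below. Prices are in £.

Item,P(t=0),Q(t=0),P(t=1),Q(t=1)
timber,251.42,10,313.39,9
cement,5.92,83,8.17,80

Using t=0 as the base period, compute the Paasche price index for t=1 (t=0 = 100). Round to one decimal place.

127.0

Paasche price index uses current-period quantities as weights.
ΣP(t=1)·Q(t=1) = 313.39×9 + 8.17×80 = 2820.51 + 653.6 = 3474.11
ΣP(t=0)·Q(t=1) = 251.42×9 + 5.92×80 = 2262.78 + 473.6 = 2736.38
Index = 3474.11 / 2736.38 × 100 = 126.9601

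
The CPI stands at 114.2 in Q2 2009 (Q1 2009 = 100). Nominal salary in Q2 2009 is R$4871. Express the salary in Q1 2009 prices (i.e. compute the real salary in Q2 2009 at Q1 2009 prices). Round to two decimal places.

4265.32

Real = Nominal ÷ (Index/100) = 4871 ÷ (114.2/100)
     = 4871 ÷ 1.142 = 4265.3240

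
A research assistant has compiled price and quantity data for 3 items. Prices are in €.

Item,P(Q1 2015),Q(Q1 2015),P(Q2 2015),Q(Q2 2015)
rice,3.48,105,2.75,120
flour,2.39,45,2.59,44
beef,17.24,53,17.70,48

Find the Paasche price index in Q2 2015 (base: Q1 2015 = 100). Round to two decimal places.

95.80

Paasche price index uses current-period quantities as weights.
ΣP(Q2 2015)·Q(Q2 2015) = 2.75×120 + 2.59×44 + 17.70×48 = 330 + 113.96 + 849.6 = 1293.56
ΣP(Q1 2015)·Q(Q2 2015) = 3.48×120 + 2.39×44 + 17.24×48 = 417.6 + 105.16 + 827.52 = 1350.28
Index = 1293.56 / 1350.28 × 100 = 95.7994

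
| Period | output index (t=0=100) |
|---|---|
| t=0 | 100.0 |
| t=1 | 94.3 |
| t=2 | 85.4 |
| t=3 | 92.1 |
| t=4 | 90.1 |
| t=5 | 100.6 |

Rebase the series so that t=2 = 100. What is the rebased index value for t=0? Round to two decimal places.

Rebased(t=0) = 100.0 / 85.4 × 100 = 117.0960

117.10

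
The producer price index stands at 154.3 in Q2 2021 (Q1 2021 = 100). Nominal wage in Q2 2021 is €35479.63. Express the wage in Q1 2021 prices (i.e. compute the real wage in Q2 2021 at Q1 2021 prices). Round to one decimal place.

Real = Nominal ÷ (Index/100) = 35479.63 ÷ (154.3/100)
     = 35479.63 ÷ 1.543 = 22993.9274

22993.9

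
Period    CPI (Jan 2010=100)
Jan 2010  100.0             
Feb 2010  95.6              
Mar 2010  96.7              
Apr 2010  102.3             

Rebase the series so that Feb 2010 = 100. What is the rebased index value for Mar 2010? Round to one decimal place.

101.2

Rebased(Mar 2010) = 96.7 / 95.6 × 100 = 101.1506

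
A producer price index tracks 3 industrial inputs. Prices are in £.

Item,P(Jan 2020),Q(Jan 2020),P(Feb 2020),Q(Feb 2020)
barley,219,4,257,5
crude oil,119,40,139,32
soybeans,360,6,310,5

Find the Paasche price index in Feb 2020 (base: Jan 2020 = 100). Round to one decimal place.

Paasche price index uses current-period quantities as weights.
ΣP(Feb 2020)·Q(Feb 2020) = 257×5 + 139×32 + 310×5 = 1285 + 4448 + 1550 = 7283
ΣP(Jan 2020)·Q(Feb 2020) = 219×5 + 119×32 + 360×5 = 1095 + 3808 + 1800 = 6703
Index = 7283 / 6703 × 100 = 108.6528

108.7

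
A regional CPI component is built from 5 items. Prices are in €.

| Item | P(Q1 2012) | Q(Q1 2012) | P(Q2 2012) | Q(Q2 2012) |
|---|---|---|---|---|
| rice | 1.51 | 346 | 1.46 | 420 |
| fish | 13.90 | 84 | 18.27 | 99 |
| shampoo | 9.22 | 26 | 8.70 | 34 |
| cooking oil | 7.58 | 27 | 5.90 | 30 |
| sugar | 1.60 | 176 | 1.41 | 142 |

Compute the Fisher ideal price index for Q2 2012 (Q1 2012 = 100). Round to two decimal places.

Laspeyres component (base-period weights):
ΣP(Q2 2012)Q(Q1 2012) = 1.46×346 + 18.27×84 + 8.70×26 + 5.90×27 + 1.41×176 = 505.16 + 1534.68 + 226.2 + 159.3 + 248.16 = 2673.5
ΣP(Q1 2012)Q(Q1 2012) = 1.51×346 + 13.90×84 + 9.22×26 + 7.58×27 + 1.60×176 = 522.46 + 1167.6 + 239.72 + 204.66 + 281.6 = 2416.04
L = 2673.5 / 2416.04 × 100 = 110.6563
Paasche component (current-period weights):
ΣP(Q2 2012)Q(Q2 2012) = 1.46×420 + 18.27×99 + 8.70×34 + 5.90×30 + 1.41×142 = 613.2 + 1808.73 + 295.8 + 177 + 200.22 = 3094.95
ΣP(Q1 2012)Q(Q2 2012) = 1.51×420 + 13.90×99 + 9.22×34 + 7.58×30 + 1.60×142 = 634.2 + 1376.1 + 313.48 + 227.4 + 227.2 = 2778.38
P = 3094.95 / 2778.38 × 100 = 111.3940
Fisher = √(L × P) = √(110.6563 × 111.3940) = 111.0246

111.02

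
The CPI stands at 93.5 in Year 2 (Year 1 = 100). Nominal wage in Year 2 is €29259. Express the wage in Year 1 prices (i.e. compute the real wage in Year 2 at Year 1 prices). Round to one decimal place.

31293.0

Real = Nominal ÷ (Index/100) = 29259 ÷ (93.5/100)
     = 29259 ÷ 0.935 = 31293.0481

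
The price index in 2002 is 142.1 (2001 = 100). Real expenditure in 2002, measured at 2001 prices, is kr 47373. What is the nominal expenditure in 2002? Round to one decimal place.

67317.0

Nominal = Real × (Index/100) = 47373 × (142.1/100)
        = 47373 × 1.421 = 67317.0330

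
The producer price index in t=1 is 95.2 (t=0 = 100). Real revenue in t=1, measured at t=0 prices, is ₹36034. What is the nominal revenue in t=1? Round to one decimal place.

Nominal = Real × (Index/100) = 36034 × (95.2/100)
        = 36034 × 0.952 = 34304.3680

34304.4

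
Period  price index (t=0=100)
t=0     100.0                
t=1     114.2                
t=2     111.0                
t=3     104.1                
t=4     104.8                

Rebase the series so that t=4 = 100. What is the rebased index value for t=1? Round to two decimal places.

108.97

Rebased(t=1) = 114.2 / 104.8 × 100 = 108.9695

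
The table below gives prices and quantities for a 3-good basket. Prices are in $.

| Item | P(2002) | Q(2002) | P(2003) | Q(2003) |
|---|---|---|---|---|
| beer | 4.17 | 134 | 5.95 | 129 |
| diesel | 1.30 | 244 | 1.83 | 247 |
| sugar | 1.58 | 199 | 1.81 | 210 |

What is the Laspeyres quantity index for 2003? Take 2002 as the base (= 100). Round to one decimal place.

Laspeyres quantity index uses base-period prices as weights.
ΣP(2002)·Q(2003) = 4.17×129 + 1.30×247 + 1.58×210 = 537.93 + 321.1 + 331.8 = 1190.83
ΣP(2002)·Q(2002) = 4.17×134 + 1.30×244 + 1.58×199 = 558.78 + 317.2 + 314.42 = 1190.4
Index = 1190.83 / 1190.4 × 100 = 100.0361

100.0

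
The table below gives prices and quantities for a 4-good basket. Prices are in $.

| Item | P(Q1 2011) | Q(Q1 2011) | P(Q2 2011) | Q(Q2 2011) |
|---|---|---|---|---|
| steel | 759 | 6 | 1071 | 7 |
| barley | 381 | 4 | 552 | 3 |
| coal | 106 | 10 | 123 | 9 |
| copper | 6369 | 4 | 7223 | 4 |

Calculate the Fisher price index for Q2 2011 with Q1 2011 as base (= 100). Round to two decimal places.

Laspeyres component (base-period weights):
ΣP(Q2 2011)Q(Q1 2011) = 1071×6 + 552×4 + 123×10 + 7223×4 = 6426 + 2208 + 1230 + 28892 = 38756
ΣP(Q1 2011)Q(Q1 2011) = 759×6 + 381×4 + 106×10 + 6369×4 = 4554 + 1524 + 1060 + 25476 = 32614
L = 38756 / 32614 × 100 = 118.8324
Paasche component (current-period weights):
ΣP(Q2 2011)Q(Q2 2011) = 1071×7 + 552×3 + 123×9 + 7223×4 = 7497 + 1656 + 1107 + 28892 = 39152
ΣP(Q1 2011)Q(Q2 2011) = 759×7 + 381×3 + 106×9 + 6369×4 = 5313 + 1143 + 954 + 25476 = 32886
P = 39152 / 32886 × 100 = 119.0537
Fisher = √(L × P) = √(118.8324 × 119.0537) = 118.9430

118.94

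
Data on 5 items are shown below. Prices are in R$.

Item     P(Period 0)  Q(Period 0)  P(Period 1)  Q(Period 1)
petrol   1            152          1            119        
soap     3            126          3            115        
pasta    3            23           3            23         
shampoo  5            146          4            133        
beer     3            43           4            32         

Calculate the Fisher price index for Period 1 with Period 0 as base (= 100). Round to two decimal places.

92.56

Laspeyres component (base-period weights):
ΣP(Period 1)Q(Period 0) = 1×152 + 3×126 + 3×23 + 4×146 + 4×43 = 152 + 378 + 69 + 584 + 172 = 1355
ΣP(Period 0)Q(Period 0) = 1×152 + 3×126 + 3×23 + 5×146 + 3×43 = 152 + 378 + 69 + 730 + 129 = 1458
L = 1355 / 1458 × 100 = 92.9355
Paasche component (current-period weights):
ΣP(Period 1)Q(Period 1) = 1×119 + 3×115 + 3×23 + 4×133 + 4×32 = 119 + 345 + 69 + 532 + 128 = 1193
ΣP(Period 0)Q(Period 1) = 1×119 + 3×115 + 3×23 + 5×133 + 3×32 = 119 + 345 + 69 + 665 + 96 = 1294
P = 1193 / 1294 × 100 = 92.1947
Fisher = √(L × P) = √(92.9355 × 92.1947) = 92.5644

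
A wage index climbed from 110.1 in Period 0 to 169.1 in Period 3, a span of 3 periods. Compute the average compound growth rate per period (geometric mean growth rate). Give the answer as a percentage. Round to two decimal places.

Growth factor = (169.1/110.1)^(1/3) = (1.535876)^(1/3) = 1.153769
Growth rate = 1.153769 − 1 = 0.153769 = 15.3769%

15.38%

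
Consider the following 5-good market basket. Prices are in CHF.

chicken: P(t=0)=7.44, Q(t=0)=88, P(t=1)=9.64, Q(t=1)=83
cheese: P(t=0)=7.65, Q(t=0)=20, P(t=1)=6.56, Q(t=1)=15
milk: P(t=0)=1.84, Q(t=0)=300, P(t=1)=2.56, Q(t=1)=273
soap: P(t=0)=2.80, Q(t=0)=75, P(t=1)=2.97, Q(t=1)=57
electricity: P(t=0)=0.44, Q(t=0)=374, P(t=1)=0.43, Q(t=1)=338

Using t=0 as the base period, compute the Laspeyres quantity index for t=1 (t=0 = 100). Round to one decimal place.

Laspeyres quantity index uses base-period prices as weights.
ΣP(t=0)·Q(t=1) = 7.44×83 + 7.65×15 + 1.84×273 + 2.80×57 + 0.44×338 = 617.52 + 114.75 + 502.32 + 159.6 + 148.72 = 1542.91
ΣP(t=0)·Q(t=0) = 7.44×88 + 7.65×20 + 1.84×300 + 2.80×75 + 0.44×374 = 654.72 + 153 + 552 + 210 + 164.56 = 1734.28
Index = 1542.91 / 1734.28 × 100 = 88.9654

89.0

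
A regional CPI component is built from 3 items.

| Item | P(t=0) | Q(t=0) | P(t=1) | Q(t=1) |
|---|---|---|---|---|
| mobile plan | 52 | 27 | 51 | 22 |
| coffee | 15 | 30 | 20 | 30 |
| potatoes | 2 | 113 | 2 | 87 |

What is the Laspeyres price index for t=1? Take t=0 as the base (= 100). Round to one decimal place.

105.9

Laspeyres price index uses base-period quantities as weights.
ΣP(t=1)·Q(t=0) = 51×27 + 20×30 + 2×113 = 1377 + 600 + 226 = 2203
ΣP(t=0)·Q(t=0) = 52×27 + 15×30 + 2×113 = 1404 + 450 + 226 = 2080
Index = 2203 / 2080 × 100 = 105.9135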